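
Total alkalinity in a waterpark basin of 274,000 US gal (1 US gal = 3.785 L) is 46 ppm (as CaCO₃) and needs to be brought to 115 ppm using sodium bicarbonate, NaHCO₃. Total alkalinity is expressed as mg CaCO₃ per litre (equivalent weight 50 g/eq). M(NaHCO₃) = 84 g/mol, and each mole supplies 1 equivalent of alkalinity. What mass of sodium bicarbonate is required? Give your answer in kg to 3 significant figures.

Volume: 274,000 US gal × 3.785 L/gal = 1,037,090 L.
Alkalinity to add: (115 − 46) = 69 mg/L as CaCO₃ × 1,037,090 L = 71,560 g as CaCO₃.
Equivalents: 71,560 g ÷ 50 g/eq = 1431 eq.
NaHCO₃ supplies 1 eq per mole → 1431 mol.
Mass: 1431 mol × 84 g/mol = 120,200 g.

120 kg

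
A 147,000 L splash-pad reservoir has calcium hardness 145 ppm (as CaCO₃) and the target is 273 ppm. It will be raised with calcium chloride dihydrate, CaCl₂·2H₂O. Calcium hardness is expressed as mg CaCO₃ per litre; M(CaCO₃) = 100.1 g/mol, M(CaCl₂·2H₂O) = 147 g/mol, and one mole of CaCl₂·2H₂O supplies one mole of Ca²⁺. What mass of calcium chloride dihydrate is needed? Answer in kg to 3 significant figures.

27.6 kg

Hardness to add: (273 − 145) = 128 mg/L as CaCO₃ × 147,000 L = 18,820 g as CaCO₃.
Moles of Ca²⁺ (1 mol Ca²⁺ ≡ 1 mol CaCO₃): 18,820 / 100.1 g/mol = 188 mol.
Mass of CaCl₂·2H₂O: 188 × 147 = 27,630 g.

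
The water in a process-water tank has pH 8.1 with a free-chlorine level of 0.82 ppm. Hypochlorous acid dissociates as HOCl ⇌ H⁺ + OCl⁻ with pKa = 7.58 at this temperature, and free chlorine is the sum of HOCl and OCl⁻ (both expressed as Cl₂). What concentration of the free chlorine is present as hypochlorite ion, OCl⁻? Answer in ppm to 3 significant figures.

0.630 ppm

[OCl⁻]/[HOCl] = 10^(pH − pKa) = 10^(8.1 − 7.58) = 10^0.52 = 3.311.
Fraction as HOCl = 1 / (1 + 3.311) = 0.2319.
OCl⁻ = (1 − 0.2319) × 0.82 ppm = 0.6298 ppm.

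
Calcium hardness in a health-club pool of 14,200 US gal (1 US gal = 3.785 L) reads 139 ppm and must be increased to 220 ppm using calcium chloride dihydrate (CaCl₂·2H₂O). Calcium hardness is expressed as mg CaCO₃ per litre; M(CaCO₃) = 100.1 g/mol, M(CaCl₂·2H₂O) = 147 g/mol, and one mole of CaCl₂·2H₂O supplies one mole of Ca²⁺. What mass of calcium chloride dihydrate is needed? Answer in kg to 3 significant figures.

6.39 kg

Volume: 14,200 US gal × 3.785 L/gal = 53,747 L.
Hardness to add: (220 − 139) = 81 mg/L as CaCO₃ × 53,747 L = 4354 g as CaCO₃.
Moles of Ca²⁺ (1 mol Ca²⁺ ≡ 1 mol CaCO₃): 4354 / 100.1 g/mol = 43.49 mol.
Mass of CaCl₂·2H₂O: 43.49 × 147 = 6393 g.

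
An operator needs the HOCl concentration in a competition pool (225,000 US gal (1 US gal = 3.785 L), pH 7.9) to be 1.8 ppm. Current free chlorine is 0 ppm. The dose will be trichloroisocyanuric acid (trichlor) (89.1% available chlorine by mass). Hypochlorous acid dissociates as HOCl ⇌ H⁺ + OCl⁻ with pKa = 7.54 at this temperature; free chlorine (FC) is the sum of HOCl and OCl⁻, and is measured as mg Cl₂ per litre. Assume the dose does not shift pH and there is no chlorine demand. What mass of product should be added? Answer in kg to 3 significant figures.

5.66 kg

Volume: 225,000 US gal × 3.785 L/gal = 851,625 L.
[OCl⁻]/[HOCl] = 10^(pH − pKa) = 10^(7.9 − 7.54) = 2.291; fraction as HOCl = 1/(1 + 2.291) = 0.3039.
Free chlorine required for 1.8 ppm HOCl: 1.8 / 0.3039 = 5.924 ppm.
FC to add: 5.924 − 0 = 5.924 mg/L as Cl₂.
Cl₂ equivalent: 5.924 mg/L × 851,625 L = 5045 g.
Product at 89.1% available Cl: 5045 / 0.891 = 5662 g.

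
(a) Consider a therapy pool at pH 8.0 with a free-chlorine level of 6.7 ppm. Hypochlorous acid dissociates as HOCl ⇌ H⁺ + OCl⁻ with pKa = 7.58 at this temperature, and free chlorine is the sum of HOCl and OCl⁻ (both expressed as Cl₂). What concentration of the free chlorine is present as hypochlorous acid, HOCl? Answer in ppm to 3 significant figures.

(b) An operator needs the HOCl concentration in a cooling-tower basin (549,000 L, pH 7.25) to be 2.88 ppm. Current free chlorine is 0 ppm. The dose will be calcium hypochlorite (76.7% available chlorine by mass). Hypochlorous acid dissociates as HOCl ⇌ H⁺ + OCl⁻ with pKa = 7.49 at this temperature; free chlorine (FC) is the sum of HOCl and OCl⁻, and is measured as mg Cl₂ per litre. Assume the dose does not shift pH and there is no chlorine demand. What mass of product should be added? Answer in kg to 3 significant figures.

(a) [OCl⁻]/[HOCl] = 10^(pH − pKa) = 10^(8.0 − 7.58) = 10^0.42 = 2.63.
(a) Fraction as HOCl = 1 / (1 + 2.63) = 0.2755.
(a) HOCl = 0.2755 × 6.7 ppm = 1.846 ppm.

(b) [OCl⁻]/[HOCl] = 10^(pH − pKa) = 10^(7.25 − 7.49) = 0.5754; fraction as HOCl = 1/(1 + 0.5754) = 0.6347.
(b) Free chlorine required for 2.88 ppm HOCl: 2.88 / 0.6347 = 4.537 ppm.
(b) FC to add: 4.537 − 0 = 4.537 mg/L as Cl₂.
(b) Cl₂ equivalent: 4.537 mg/L × 549,000 L = 2491 g.
(b) Product at 76.7% available Cl: 2491 / 0.767 = 3248 g.

(a) 1.85 ppm; (b) 3.25 kg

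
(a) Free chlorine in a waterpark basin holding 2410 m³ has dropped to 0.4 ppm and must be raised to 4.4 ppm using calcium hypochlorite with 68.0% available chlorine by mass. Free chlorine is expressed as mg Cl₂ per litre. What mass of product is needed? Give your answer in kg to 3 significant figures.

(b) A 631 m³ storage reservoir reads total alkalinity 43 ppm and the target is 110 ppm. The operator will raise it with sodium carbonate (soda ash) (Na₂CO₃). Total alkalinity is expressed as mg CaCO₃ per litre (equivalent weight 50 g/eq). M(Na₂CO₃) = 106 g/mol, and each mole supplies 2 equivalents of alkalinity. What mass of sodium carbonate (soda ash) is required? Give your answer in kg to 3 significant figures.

(a) 14.2 kg; (b) 44.8 kg

(a) Volume: 2410 m³ = 2,410,000 L.
(a) Chlorine deficit: 4.4 − 0.4 = 4 ppm = 4 mg/L as Cl₂.
(a) Cl₂ equivalent needed: 4 mg/L × 2,410,000 L = 9,640,000 mg = 9640 g.
(a) Product at 68.0% available chlorine: 9640 / 0.68 = 14,180 g.

(b) Volume: 631 m³ = 631,000 L.
(b) Alkalinity to add: (110 − 43) = 67 mg/L as CaCO₃ × 631,000 L = 42,280 g as CaCO₃.
(b) Equivalents: 42,280 g ÷ 50 g/eq = 845.5 eq.
(b) Each mole of Na₂CO₃ supplies 2 eq, so 845.5 / 2 = 422.8 mol.
(b) Mass: 422.8 mol × 106 g/mol = 44,810 g.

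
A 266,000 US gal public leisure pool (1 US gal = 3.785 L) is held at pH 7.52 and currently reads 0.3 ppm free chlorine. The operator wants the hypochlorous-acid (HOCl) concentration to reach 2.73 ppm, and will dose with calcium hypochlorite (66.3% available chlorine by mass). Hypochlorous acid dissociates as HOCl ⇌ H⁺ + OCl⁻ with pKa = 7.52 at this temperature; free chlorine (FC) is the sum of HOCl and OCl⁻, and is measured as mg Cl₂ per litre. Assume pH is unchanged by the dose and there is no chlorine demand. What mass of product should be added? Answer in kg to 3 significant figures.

7.84 kg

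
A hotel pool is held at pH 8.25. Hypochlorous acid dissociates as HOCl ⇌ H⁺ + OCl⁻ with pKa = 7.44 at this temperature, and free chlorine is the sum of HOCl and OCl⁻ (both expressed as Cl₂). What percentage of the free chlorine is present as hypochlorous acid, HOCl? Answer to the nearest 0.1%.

13.4%

[OCl⁻]/[HOCl] = 10^(pH − pKa) = 10^(8.25 − 7.44) = 10^0.81 = 6.457.
Fraction as HOCl = 1 / (1 + 6.457) = 0.1341.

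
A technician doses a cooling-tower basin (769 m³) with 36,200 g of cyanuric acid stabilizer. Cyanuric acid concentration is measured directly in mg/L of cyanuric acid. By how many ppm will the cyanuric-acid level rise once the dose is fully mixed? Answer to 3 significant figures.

47.1 ppm

Volume: 769 m³ = 769,000 L.
Rise: 36,200 g / 769,000 L × 1000 = 47.07 mg/L.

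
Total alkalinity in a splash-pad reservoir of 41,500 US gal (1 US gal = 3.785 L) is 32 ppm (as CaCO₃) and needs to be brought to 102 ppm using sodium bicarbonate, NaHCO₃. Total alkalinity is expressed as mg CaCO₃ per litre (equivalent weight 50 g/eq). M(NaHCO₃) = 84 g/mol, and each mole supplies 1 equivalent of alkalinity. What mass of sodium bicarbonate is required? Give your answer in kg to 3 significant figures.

Volume: 41,500 US gal × 3.785 L/gal = 157,078 L.
Alkalinity to add: (102 − 32) = 70 mg/L as CaCO₃ × 157,078 L = 11,000 g as CaCO₃.
Equivalents: 11,000 g ÷ 50 g/eq = 219.9 eq.
NaHCO₃ supplies 1 eq per mole → 219.9 mol.
Mass: 219.9 mol × 84 g/mol = 18,470 g.

18.5 kg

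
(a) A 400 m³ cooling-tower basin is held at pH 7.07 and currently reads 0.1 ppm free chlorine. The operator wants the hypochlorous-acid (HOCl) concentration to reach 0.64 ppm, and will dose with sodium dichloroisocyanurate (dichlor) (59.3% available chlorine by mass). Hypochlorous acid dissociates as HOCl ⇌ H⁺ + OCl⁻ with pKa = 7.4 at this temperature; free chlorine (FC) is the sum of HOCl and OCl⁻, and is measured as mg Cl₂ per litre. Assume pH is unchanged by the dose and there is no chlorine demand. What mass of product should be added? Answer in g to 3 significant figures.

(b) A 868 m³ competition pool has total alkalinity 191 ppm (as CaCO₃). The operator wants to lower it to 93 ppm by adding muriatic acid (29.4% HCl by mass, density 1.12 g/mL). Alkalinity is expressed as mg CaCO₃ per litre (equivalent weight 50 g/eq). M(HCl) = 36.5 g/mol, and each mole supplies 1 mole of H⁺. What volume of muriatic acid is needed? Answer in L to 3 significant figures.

(a) Volume: 400 m³ = 400,000 L.
(a) [OCl⁻]/[HOCl] = 10^(pH − pKa) = 10^(7.07 − 7.4) = 0.4677; fraction as HOCl = 1/(1 + 0.4677) = 0.6813.
(a) Free chlorine required for 0.64 ppm HOCl: 0.64 / 0.6813 = 0.9394 ppm.
(a) FC to add: 0.9394 − 0.1 = 0.8394 mg/L as Cl₂.
(a) Cl₂ equivalent: 0.8394 mg/L × 400,000 L = 335.7 g.
(a) Product at 59.3% available Cl: 335.7 / 0.593 = 566.2 g.

(b) Volume: 868 m³ = 868,000 L.
(b) Alkalinity to neutralize: (191 − 93) = 98 mg/L as CaCO₃ × 868,000 L = 85,060 g as CaCO₃.
(b) Equivalents of H⁺ required: 85,060 ÷ 50 g/eq = 1701 eq = 1701 mol HCl.
(b) Mass of HCl: 1701 × 36.5 = 62,100 g.
(b) Mass of 29.4% solution: 62,100 / 0.294 = 211,200 g.
(b) Volume: 211,200 g ÷ 1.12 g/mL = 188,600 mL.

(a) 566 g; (b) 189 L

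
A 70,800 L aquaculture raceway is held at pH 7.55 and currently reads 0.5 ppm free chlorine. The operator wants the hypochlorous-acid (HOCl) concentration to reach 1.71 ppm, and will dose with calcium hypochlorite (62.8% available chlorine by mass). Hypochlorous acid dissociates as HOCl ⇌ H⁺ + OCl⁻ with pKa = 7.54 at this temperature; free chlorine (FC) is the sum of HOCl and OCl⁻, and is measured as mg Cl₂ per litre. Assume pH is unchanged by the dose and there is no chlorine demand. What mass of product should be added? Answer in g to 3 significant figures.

[OCl⁻]/[HOCl] = 10^(pH − pKa) = 10^(7.55 − 7.54) = 1.023; fraction as HOCl = 1/(1 + 1.023) = 0.4942.
Free chlorine required for 1.71 ppm HOCl: 1.71 / 0.4942 = 3.46 ppm.
FC to add: 3.46 − 0.5 = 2.96 mg/L as Cl₂.
Cl₂ equivalent: 2.96 mg/L × 70,800 L = 209.6 g.
Product at 62.8% available Cl: 209.6 / 0.628 = 333.7 g.

334 g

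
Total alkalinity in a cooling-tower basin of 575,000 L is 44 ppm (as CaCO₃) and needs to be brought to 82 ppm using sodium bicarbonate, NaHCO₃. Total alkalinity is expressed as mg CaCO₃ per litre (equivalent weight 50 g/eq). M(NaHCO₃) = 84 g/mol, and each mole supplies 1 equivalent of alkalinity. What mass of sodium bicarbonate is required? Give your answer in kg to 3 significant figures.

Alkalinity to add: (82 − 44) = 38 mg/L as CaCO₃ × 575,000 L = 21,850 g as CaCO₃.
Equivalents: 21,850 g ÷ 50 g/eq = 437 eq.
NaHCO₃ supplies 1 eq per mole → 437 mol.
Mass: 437 mol × 84 g/mol = 36,710 g.

36.7 kg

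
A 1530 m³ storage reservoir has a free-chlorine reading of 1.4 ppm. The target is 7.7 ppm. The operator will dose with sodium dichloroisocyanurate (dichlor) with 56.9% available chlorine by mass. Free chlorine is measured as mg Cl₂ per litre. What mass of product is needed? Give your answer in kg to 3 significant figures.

16.9 kg

Volume: 1530 m³ = 1,530,000 L.
Chlorine deficit: 7.7 − 1.4 = 6.3 ppm = 6.3 mg/L as Cl₂.
Cl₂ equivalent needed: 6.3 mg/L × 1,530,000 L = 9,639,000 mg = 9639 g.
Product at 56.9% available chlorine: 9639 / 0.569 = 16,940 g.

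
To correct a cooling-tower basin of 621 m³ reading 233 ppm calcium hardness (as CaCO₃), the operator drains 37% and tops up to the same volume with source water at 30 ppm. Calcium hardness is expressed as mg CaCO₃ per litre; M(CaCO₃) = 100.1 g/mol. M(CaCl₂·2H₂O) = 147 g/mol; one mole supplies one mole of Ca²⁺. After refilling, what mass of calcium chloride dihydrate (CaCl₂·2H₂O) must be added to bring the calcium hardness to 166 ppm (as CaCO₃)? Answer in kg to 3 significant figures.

7.40 kg

Volume: 621 m³ = 621,000 L.
After draining 37% and refilling: 233 × 0.63 + 30 × 0.37 = 157.89 ppm.
Deficit to target: 166 − 157.89 = 8.11 mg/L.
As CaCO₃: 8.11 mg/L × 621,000 L = 5036 g; ÷ 100.1 = 50.31 mol Ca²⁺.
Mass: 50.31 × 147 = 7396 g.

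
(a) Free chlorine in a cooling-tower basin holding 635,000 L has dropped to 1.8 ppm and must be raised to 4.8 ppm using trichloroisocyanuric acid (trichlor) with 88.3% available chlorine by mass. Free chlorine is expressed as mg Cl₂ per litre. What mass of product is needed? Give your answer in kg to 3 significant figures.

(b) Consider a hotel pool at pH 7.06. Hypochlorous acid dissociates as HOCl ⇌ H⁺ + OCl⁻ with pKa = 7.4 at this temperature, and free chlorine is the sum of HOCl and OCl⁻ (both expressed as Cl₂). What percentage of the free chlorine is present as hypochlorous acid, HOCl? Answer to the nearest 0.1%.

(a) Chlorine deficit: 4.8 − 1.8 = 3 ppm = 3 mg/L as Cl₂.
(a) Cl₂ equivalent needed: 3 mg/L × 635,000 L = 1,905,000 mg = 1905 g.
(a) Product at 88.3% available chlorine: 1905 / 0.883 = 2157 g.

(b) [OCl⁻]/[HOCl] = 10^(pH − pKa) = 10^(7.06 − 7.4) = 10^-0.34 = 0.4571.
(b) Fraction as HOCl = 1 / (1 + 0.4571) = 0.6863.

(a) 2.16 kg; (b) 68.6%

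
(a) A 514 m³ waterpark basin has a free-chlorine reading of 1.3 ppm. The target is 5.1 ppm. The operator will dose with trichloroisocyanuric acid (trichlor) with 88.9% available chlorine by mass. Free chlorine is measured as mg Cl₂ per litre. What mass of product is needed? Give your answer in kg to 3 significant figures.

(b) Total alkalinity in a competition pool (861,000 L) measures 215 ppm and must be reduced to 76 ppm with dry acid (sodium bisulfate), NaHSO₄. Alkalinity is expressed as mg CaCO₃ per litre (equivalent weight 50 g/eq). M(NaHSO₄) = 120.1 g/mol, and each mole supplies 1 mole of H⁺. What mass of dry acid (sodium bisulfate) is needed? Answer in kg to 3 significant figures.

(a) 2.20 kg; (b) 287 kg

(a) Volume: 514 m³ = 514,000 L.
(a) Chlorine deficit: 5.1 − 1.3 = 3.8 ppm = 3.8 mg/L as Cl₂.
(a) Cl₂ equivalent needed: 3.8 mg/L × 514,000 L = 1,953,000 mg = 1953 g.
(a) Product at 88.9% available chlorine: 1953 / 0.889 = 2197 g.

(b) Alkalinity to neutralize: (215 − 76) = 139 mg/L as CaCO₃ × 861,000 L = 119,700 g as CaCO₃.
(b) Equivalents of H⁺ required: 119,700 ÷ 50 g/eq = 2394 eq = 2394 mol NaHSO₄.
(b) Mass of NaHSO₄: 2394 × 120.1 = 287,500 g.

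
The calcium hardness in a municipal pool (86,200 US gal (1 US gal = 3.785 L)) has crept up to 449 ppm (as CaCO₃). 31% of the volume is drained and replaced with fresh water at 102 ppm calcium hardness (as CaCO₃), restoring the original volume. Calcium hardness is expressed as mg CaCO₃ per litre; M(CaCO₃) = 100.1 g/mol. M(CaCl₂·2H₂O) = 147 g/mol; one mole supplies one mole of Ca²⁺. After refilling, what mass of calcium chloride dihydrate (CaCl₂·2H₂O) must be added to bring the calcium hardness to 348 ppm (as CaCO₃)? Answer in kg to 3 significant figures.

3.15 kg

Volume: 86,200 US gal × 3.785 L/gal = 326,267 L.
After draining 31% and refilling: 449 × 0.69 + 102 × 0.31 = 341.43 ppm.
Deficit to target: 348 − 341.43 = 6.57 mg/L.
As CaCO₃: 6.57 mg/L × 326,267 L = 2144 g; ÷ 100.1 = 21.41 mol Ca²⁺.
Mass: 21.41 × 147 = 3148 g.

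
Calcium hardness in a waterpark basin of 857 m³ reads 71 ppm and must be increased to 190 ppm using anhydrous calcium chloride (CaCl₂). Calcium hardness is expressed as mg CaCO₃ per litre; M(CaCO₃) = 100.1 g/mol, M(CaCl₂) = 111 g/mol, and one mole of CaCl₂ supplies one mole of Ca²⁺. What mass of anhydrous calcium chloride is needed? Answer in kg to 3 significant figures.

113 kg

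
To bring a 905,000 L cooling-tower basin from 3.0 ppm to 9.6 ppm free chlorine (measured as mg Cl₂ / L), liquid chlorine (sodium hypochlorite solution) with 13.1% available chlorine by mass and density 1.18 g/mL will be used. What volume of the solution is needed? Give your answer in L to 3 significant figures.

Chlorine deficit: 9.6 − 3.0 = 6.6 ppm = 6.6 mg/L as Cl₂.
Cl₂ equivalent needed: 6.6 mg/L × 905,000 L = 5,973,000 mg = 5973 g.
Product at 13.1% available chlorine: 5973 / 0.131 = 45,600 g.
Volume at density 1.18 g/mL: 45,600 g ÷ 1.18 g/mL = 38,640 mL.

38.6 L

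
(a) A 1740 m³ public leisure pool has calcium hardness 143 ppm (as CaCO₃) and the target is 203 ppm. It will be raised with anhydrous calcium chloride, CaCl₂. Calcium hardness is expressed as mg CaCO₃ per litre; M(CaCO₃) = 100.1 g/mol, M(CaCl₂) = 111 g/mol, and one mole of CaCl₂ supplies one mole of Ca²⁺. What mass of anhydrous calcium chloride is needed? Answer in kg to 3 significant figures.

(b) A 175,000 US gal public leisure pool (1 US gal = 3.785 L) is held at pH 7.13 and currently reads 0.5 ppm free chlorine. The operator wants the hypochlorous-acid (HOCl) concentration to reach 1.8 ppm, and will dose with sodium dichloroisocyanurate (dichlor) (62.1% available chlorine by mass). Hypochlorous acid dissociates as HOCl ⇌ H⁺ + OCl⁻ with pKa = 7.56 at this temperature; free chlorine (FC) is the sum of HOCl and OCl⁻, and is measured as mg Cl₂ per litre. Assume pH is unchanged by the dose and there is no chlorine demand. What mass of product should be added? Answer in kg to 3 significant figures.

(a) 116 kg; (b) 2.10 kg

(a) Volume: 1740 m³ = 1,740,000 L.
(a) Hardness to add: (203 − 143) = 60 mg/L as CaCO₃ × 1,740,000 L = 104,400 g as CaCO₃.
(a) Moles of Ca²⁺ (1 mol Ca²⁺ ≡ 1 mol CaCO₃): 104,400 / 100.1 g/mol = 1043 mol.
(a) Mass of CaCl₂: 1043 × 111 = 115,800 g.

(b) Volume: 175,000 US gal × 3.785 L/gal = 662,375 L.
(b) [OCl⁻]/[HOCl] = 10^(pH − pKa) = 10^(7.13 − 7.56) = 0.3715; fraction as HOCl = 1/(1 + 0.3715) = 0.7291.
(b) Free chlorine required for 1.8 ppm HOCl: 1.8 / 0.7291 = 2.469 ppm.
(b) FC to add: 2.469 − 0.5 = 1.969 mg/L as Cl₂.
(b) Cl₂ equivalent: 1.969 mg/L × 662,375 L = 1304 g.
(b) Product at 62.1% available Cl: 1304 / 0.621 = 2100 g.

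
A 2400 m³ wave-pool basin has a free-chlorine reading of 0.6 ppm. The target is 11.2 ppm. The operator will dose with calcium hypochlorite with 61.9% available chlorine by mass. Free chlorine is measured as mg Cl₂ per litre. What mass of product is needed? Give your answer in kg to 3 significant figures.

Volume: 2400 m³ = 2,400,000 L.
Chlorine deficit: 11.2 − 0.6 = 10.6 ppm = 10.6 mg/L as Cl₂.
Cl₂ equivalent needed: 10.6 mg/L × 2,400,000 L = 25,440,000 mg = 25,440 g.
Product at 61.9% available chlorine: 25,440 / 0.619 = 41,100 g.

41.1 kg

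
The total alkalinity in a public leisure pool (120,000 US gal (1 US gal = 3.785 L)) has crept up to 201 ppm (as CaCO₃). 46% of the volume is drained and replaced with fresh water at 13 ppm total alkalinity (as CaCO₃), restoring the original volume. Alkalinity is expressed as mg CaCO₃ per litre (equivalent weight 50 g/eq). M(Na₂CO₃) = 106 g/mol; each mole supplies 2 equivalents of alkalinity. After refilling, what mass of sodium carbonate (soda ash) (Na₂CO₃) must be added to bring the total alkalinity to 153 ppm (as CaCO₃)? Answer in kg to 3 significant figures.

Volume: 120,000 US gal × 3.785 L/gal = 454,200 L.
After draining 46% and refilling: 201 × 0.54 + 13 × 0.46 = 114.52 ppm.
Deficit to target: 153 − 114.52 = 38.48 mg/L.
As CaCO₃: 38.48 mg/L × 454,200 L = 17,480 g; ÷ 50 g/eq ÷ 2 = 174.8 mol Na₂CO₃.
Mass: 174.8 × 106 = 18,530 g.

18.5 kg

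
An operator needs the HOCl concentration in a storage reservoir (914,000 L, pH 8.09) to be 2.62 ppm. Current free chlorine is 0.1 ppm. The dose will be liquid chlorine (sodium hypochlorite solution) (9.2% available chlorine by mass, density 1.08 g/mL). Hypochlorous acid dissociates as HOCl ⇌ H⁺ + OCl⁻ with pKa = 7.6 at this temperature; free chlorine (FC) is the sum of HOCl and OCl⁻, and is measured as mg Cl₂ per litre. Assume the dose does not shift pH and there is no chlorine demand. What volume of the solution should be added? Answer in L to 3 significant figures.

97.7 L

[OCl⁻]/[HOCl] = 10^(pH − pKa) = 10^(8.09 − 7.6) = 3.09; fraction as HOCl = 1/(1 + 3.09) = 0.2445.
Free chlorine required for 2.62 ppm HOCl: 2.62 / 0.2445 = 10.72 ppm.
FC to add: 10.72 − 0.1 = 10.62 mg/L as Cl₂.
Cl₂ equivalent: 10.62 mg/L × 914,000 L = 9704 g.
Product at 9.2% available Cl: 9704 / 0.092 = 105,500 g.
Volume: 105,500 g ÷ 1.08 g/mL = 97,660 mL.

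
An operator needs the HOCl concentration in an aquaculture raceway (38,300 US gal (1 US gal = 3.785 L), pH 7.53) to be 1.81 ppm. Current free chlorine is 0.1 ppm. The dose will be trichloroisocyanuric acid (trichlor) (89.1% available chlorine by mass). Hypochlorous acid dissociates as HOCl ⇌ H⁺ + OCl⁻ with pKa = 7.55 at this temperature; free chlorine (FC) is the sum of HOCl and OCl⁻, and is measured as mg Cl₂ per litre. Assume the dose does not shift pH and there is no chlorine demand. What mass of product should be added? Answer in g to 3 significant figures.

Volume: 38,300 US gal × 3.785 L/gal = 144,966 L.
[OCl⁻]/[HOCl] = 10^(pH − pKa) = 10^(7.53 − 7.55) = 0.955; fraction as HOCl = 1/(1 + 0.955) = 0.5115.
Free chlorine required for 1.81 ppm HOCl: 1.81 / 0.5115 = 3.539 ppm.
FC to add: 3.539 − 0.1 = 3.439 mg/L as Cl₂.
Cl₂ equivalent: 3.439 mg/L × 144,966 L = 498.5 g.
Product at 89.1% available Cl: 498.5 / 0.891 = 559.4 g.

559 g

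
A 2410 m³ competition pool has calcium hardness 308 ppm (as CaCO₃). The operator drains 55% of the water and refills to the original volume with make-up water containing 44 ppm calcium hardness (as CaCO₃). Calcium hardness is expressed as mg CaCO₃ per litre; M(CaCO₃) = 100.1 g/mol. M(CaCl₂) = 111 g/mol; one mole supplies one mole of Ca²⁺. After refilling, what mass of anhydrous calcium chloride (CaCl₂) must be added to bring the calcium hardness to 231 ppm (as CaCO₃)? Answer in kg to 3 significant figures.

182 kg

Volume: 2410 m³ = 2,410,000 L.
After draining 55% and refilling: 308 × 0.45 + 44 × 0.55 = 162.8 ppm.
Deficit to target: 231 − 162.8 = 68.2 mg/L.
As CaCO₃: 68.2 mg/L × 2,410,000 L = 164,400 g; ÷ 100.1 = 1642 mol Ca²⁺.
Mass: 1642 × 111 = 182,300 g.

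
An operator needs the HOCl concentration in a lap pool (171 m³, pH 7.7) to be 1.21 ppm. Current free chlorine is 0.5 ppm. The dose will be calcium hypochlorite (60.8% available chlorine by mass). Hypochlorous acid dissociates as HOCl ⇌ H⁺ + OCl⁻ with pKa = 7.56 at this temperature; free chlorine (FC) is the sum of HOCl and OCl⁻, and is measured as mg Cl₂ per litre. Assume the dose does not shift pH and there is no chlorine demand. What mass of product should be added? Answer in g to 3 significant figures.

669 g

Volume: 171 m³ = 171,000 L.
[OCl⁻]/[HOCl] = 10^(pH − pKa) = 10^(7.7 − 7.56) = 1.38; fraction as HOCl = 1/(1 + 1.38) = 0.4201.
Free chlorine required for 1.21 ppm HOCl: 1.21 / 0.4201 = 2.88 ppm.
FC to add: 2.88 − 0.5 = 2.38 mg/L as Cl₂.
Cl₂ equivalent: 2.38 mg/L × 171,000 L = 407 g.
Product at 60.8% available Cl: 407 / 0.608 = 669.4 g.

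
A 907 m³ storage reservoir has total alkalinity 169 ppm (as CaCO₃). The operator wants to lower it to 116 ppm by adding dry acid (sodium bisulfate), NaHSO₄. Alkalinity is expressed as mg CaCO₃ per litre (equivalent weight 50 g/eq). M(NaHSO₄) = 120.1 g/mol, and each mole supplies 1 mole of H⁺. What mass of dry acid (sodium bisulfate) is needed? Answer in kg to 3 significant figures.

Volume: 907 m³ = 907,000 L.
Alkalinity to neutralize: (169 − 116) = 53 mg/L as CaCO₃ × 907,000 L = 48,070 g as CaCO₃.
Equivalents of H⁺ required: 48,070 ÷ 50 g/eq = 961.4 eq = 961.4 mol NaHSO₄.
Mass of NaHSO₄: 961.4 × 120.1 = 115,500 g.

115 kg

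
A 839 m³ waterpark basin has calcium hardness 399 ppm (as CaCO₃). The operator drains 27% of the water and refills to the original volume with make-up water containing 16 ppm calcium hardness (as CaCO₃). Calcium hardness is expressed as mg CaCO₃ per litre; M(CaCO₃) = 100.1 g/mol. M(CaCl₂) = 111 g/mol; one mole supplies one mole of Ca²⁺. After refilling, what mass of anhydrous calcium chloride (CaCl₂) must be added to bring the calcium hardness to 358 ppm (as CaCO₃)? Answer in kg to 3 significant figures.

Volume: 839 m³ = 839,000 L.
After draining 27% and refilling: 399 × 0.73 + 16 × 0.27 = 295.59 ppm.
Deficit to target: 358 − 295.59 = 62.41 mg/L.
As CaCO₃: 62.41 mg/L × 839,000 L = 52,360 g; ÷ 100.1 = 523.1 mol Ca²⁺.
Mass: 523.1 × 111 = 58,060 g.

58.1 kg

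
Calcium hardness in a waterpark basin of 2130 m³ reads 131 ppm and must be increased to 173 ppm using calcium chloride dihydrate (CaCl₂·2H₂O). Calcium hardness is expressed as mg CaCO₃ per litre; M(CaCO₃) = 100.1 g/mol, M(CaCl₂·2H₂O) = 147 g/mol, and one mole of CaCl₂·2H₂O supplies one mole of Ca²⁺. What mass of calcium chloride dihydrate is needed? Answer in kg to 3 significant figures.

Volume: 2130 m³ = 2,130,000 L.
Hardness to add: (173 − 131) = 42 mg/L as CaCO₃ × 2,130,000 L = 89,460 g as CaCO₃.
Moles of Ca²⁺ (1 mol Ca²⁺ ≡ 1 mol CaCO₃): 89,460 / 100.1 g/mol = 893.7 mol.
Mass of CaCl₂·2H₂O: 893.7 × 147 = 131,400 g.

131 kg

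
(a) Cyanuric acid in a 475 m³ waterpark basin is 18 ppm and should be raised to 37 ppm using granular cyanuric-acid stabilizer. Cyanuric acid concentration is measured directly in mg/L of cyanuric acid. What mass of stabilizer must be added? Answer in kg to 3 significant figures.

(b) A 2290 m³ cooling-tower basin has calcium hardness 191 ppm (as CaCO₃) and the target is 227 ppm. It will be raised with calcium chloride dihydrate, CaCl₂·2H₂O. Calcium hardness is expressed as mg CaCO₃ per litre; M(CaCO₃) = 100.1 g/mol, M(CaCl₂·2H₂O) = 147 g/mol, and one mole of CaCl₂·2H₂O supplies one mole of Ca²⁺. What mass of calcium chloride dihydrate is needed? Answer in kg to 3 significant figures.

(a) 9.03 kg; (b) 121 kg

(a) Volume: 475 m³ = 475,000 L.
(a) CYA to add: (37 − 18) = 19 mg/L × 475,000 L = 9025 g cyanuric acid.

(b) Volume: 2290 m³ = 2,290,000 L.
(b) Hardness to add: (227 − 191) = 36 mg/L as CaCO₃ × 2,290,000 L = 82,440 g as CaCO₃.
(b) Moles of Ca²⁺ (1 mol Ca²⁺ ≡ 1 mol CaCO₃): 82,440 / 100.1 g/mol = 823.6 mol.
(b) Mass of CaCl₂·2H₂O: 823.6 × 147 = 121,100 g.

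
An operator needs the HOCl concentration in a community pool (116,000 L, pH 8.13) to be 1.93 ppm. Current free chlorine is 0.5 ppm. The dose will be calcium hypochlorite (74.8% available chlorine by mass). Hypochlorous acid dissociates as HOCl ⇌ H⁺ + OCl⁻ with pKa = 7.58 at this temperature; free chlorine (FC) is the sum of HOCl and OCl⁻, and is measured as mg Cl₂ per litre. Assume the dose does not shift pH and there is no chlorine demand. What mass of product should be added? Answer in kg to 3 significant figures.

[OCl⁻]/[HOCl] = 10^(pH − pKa) = 10^(8.13 − 7.58) = 3.548; fraction as HOCl = 1/(1 + 3.548) = 0.2199.
Free chlorine required for 1.93 ppm HOCl: 1.93 / 0.2199 = 8.778 ppm.
FC to add: 8.778 − 0.5 = 8.278 mg/L as Cl₂.
Cl₂ equivalent: 8.278 mg/L × 116,000 L = 960.2 g.
Product at 74.8% available Cl: 960.2 / 0.748 = 1284 g.

1.28 kg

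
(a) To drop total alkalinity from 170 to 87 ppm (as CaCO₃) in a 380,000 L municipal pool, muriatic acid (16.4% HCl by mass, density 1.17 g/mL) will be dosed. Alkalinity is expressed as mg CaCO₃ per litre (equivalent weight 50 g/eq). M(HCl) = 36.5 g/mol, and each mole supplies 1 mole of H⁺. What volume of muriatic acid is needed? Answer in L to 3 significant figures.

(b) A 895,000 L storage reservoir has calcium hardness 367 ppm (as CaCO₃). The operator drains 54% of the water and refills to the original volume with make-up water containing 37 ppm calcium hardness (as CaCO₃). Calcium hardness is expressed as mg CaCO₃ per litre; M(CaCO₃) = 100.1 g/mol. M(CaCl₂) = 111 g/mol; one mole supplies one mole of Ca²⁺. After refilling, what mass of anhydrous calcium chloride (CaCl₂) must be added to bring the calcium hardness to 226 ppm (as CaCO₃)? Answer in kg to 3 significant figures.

(a) Alkalinity to neutralize: (170 − 87) = 83 mg/L as CaCO₃ × 380,000 L = 31,540 g as CaCO₃.
(a) Equivalents of H⁺ required: 31,540 ÷ 50 g/eq = 630.8 eq = 630.8 mol HCl.
(a) Mass of HCl: 630.8 × 36.5 = 23,020 g.
(a) Mass of 16.4% solution: 23,020 / 0.164 = 140,400 g.
(a) Volume: 140,400 g ÷ 1.17 g/mL = 120,000 mL.

(b) After draining 54% and refilling: 367 × 0.46 + 37 × 0.54 = 188.8 ppm.
(b) Deficit to target: 226 − 188.8 = 37.2 mg/L.
(b) As CaCO₃: 37.2 mg/L × 895,000 L = 33,290 g; ÷ 100.1 = 332.6 mol Ca²⁺.
(b) Mass: 332.6 × 111 = 36,920 g.

(a) 120 L; (b) 36.9 kg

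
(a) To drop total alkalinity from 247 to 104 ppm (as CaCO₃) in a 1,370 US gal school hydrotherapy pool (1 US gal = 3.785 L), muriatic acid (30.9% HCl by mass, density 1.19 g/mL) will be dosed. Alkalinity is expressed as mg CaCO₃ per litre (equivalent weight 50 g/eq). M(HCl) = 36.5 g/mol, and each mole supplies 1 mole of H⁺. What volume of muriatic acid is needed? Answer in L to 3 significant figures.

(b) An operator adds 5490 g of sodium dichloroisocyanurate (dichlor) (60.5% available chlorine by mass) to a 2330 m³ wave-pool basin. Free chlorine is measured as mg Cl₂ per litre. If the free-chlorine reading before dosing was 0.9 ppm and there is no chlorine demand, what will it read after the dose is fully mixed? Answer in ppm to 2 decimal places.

(a) 1.47 L; (b) 2.33 ppm

(a) Volume: 1,370 US gal × 3.785 L/gal = 5,185 L.
(a) Alkalinity to neutralize: (247 − 104) = 143 mg/L as CaCO₃ × 5,185 L = 741.5 g as CaCO₃.
(a) Equivalents of H⁺ required: 741.5 ÷ 50 g/eq = 14.83 eq = 14.83 mol HCl.
(a) Mass of HCl: 14.83 × 36.5 = 541.3 g.
(a) Mass of 30.9% solution: 541.3 / 0.309 = 1752 g.
(a) Volume: 1752 g ÷ 1.19 g/mL = 1472 mL.

(b) Volume: 2330 m³ = 2,330,000 L.
(b) Available chlorine delivered: 5490 g × 0.605 = 3321 g as Cl₂.
(b) Concentration rise: 3321 g / 2,330,000 L = 1.426 mg/L = 1.43 ppm.
(b) Final FC: 0.9 + 1.43 = 2.33 ppm.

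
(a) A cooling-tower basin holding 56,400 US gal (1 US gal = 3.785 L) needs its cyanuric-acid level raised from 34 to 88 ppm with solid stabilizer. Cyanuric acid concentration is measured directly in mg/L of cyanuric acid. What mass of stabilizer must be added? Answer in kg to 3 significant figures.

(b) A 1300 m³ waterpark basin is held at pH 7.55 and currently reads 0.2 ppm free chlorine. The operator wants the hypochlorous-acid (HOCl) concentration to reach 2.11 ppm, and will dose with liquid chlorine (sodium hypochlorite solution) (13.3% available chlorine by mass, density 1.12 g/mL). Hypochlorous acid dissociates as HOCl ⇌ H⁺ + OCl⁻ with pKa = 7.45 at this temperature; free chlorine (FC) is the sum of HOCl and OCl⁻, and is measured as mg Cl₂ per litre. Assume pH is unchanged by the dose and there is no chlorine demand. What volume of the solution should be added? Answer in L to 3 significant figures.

(a) 11.5 kg; (b) 39.9 L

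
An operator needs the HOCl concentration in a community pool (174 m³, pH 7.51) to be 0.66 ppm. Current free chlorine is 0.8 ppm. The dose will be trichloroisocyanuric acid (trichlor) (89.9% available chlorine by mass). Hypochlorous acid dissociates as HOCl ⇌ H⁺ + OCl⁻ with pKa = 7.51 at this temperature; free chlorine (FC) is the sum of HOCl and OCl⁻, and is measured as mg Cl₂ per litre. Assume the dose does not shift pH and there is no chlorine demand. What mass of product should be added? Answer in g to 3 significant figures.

Volume: 174 m³ = 174,000 L.
[OCl⁻]/[HOCl] = 10^(pH − pKa) = 10^(7.51 − 7.51) = 1; fraction as HOCl = 1/(1 + 1) = 0.5.
Free chlorine required for 0.66 ppm HOCl: 0.66 / 0.5 = 1.32 ppm.
FC to add: 1.32 − 0.8 = 0.52 mg/L as Cl₂.
Cl₂ equivalent: 0.52 mg/L × 174,000 L = 90.48 g.
Product at 89.9% available Cl: 90.48 / 0.899 = 100.6 g.

101 g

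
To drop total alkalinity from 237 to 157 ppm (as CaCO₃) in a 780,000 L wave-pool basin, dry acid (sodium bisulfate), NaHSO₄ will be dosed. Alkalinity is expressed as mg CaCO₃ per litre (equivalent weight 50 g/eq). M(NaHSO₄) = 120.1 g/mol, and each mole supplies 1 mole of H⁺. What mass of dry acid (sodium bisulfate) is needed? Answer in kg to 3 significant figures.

Alkalinity to neutralize: (237 − 157) = 80 mg/L as CaCO₃ × 780,000 L = 62,400 g as CaCO₃.
Equivalents of H⁺ required: 62,400 ÷ 50 g/eq = 1248 eq = 1248 mol NaHSO₄.
Mass of NaHSO₄: 1248 × 120.1 = 149,900 g.

150 kg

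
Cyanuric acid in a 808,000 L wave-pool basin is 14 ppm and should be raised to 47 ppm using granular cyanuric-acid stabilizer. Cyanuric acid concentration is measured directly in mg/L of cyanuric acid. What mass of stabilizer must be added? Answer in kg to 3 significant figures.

26.7 kg

CYA to add: (47 − 14) = 33 mg/L × 808,000 L = 26,660 g cyanuric acid.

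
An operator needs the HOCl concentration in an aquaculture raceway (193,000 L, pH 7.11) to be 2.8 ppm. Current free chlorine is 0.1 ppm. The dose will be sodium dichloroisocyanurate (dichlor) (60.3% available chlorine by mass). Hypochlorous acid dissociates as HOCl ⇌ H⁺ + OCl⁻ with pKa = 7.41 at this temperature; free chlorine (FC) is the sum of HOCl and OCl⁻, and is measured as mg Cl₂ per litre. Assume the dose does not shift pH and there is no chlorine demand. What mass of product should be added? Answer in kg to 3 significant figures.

1.31 kg

[OCl⁻]/[HOCl] = 10^(pH − pKa) = 10^(7.11 − 7.41) = 0.5012; fraction as HOCl = 1/(1 + 0.5012) = 0.6661.
Free chlorine required for 2.8 ppm HOCl: 2.8 / 0.6661 = 4.203 ppm.
FC to add: 4.203 − 0.1 = 4.103 mg/L as Cl₂.
Cl₂ equivalent: 4.103 mg/L × 193,000 L = 791.9 g.
Product at 60.3% available Cl: 791.9 / 0.603 = 1313 g.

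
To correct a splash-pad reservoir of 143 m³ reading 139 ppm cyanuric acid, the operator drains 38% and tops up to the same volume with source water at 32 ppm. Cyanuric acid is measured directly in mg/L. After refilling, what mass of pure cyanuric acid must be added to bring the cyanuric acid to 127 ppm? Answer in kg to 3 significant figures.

4.10 kg

Volume: 143 m³ = 143,000 L.
After draining 38% and refilling: 139 × 0.62 + 32 × 0.38 = 98.34 ppm.
Deficit to target: 127 − 98.34 = 28.66 mg/L.
Mass: 28.66 mg/L × 143,000 L = 4098 g cyanuric acid.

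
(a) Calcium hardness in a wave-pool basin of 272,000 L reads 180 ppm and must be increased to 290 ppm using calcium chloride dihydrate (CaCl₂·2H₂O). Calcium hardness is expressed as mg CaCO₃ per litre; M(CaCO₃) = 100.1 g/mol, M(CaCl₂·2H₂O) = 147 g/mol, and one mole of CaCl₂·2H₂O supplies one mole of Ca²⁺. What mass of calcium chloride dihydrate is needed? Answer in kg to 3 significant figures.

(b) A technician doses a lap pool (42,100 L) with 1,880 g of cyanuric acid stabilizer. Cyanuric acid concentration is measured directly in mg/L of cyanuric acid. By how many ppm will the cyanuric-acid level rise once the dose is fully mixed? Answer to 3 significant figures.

(a) 43.9 kg; (b) 44.7 ppm

(a) Hardness to add: (290 − 180) = 110 mg/L as CaCO₃ × 272,000 L = 29,920 g as CaCO₃.
(a) Moles of Ca²⁺ (1 mol Ca²⁺ ≡ 1 mol CaCO₃): 29,920 / 100.1 g/mol = 298.9 mol.
(a) Mass of CaCl₂·2H₂O: 298.9 × 147 = 43,940 g.

(b) Rise: 1,880 g / 42,100 L × 1000 = 44.66 mg/L.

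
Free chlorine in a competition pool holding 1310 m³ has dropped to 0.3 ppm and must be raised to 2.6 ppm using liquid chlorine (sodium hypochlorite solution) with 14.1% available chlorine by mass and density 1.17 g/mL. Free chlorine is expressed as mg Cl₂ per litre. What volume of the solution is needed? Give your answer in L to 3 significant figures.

Volume: 1310 m³ = 1,310,000 L.
Chlorine deficit: 2.6 − 0.3 = 2.3 ppm = 2.3 mg/L as Cl₂.
Cl₂ equivalent needed: 2.3 mg/L × 1,310,000 L = 3,013,000 mg = 3013 g.
Product at 14.1% available chlorine: 3013 / 0.141 = 21,370 g.
Volume at density 1.17 g/mL: 21,370 g ÷ 1.17 g/mL = 18,260 mL.

18.3 L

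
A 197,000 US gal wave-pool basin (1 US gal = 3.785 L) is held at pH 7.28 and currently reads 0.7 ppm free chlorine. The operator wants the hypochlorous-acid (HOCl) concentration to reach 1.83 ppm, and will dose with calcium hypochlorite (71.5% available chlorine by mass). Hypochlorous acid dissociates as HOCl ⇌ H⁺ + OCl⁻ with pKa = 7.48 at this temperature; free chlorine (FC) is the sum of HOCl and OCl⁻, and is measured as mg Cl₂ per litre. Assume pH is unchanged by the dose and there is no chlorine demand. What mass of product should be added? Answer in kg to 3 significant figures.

2.38 kg

Volume: 197,000 US gal × 3.785 L/gal = 745,645 L.
[OCl⁻]/[HOCl] = 10^(pH − pKa) = 10^(7.28 − 7.48) = 0.631; fraction as HOCl = 1/(1 + 0.631) = 0.6131.
Free chlorine required for 1.83 ppm HOCl: 1.83 / 0.6131 = 2.985 ppm.
FC to add: 2.985 − 0.7 = 2.285 mg/L as Cl₂.
Cl₂ equivalent: 2.285 mg/L × 745,645 L = 1704 g.
Product at 71.5% available Cl: 1704 / 0.715 = 2383 g.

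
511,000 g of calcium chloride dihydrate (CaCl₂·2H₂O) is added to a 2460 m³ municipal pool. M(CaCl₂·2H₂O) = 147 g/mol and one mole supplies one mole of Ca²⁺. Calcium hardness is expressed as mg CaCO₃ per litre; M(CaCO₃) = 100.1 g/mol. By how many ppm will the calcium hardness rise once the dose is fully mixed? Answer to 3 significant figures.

141 ppm

Volume: 2460 m³ = 2,460,000 L.
Moles of Ca²⁺: 511,000 g ÷ 147 g/mol = 3476 mol.
As CaCO₃: 3476 mol × 100.1 g/mol = 348,000 g.
Rise: 348,000 g / 2,460,000 L × 1000 = 141.4 mg/L.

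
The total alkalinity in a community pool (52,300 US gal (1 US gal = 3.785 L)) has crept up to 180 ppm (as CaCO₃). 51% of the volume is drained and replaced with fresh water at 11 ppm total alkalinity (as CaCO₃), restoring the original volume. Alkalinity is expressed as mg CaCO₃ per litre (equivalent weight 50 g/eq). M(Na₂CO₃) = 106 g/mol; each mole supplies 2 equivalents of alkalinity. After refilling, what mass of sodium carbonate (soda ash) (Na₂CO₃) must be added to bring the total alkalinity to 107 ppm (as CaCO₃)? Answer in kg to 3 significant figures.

2.77 kg

Volume: 52,300 US gal × 3.785 L/gal = 197,956 L.
After draining 51% and refilling: 180 × 0.49 + 11 × 0.51 = 93.81 ppm.
Deficit to target: 107 − 93.81 = 13.19 mg/L.
As CaCO₃: 13.19 mg/L × 197,956 L = 2611 g; ÷ 50 g/eq ÷ 2 = 26.11 mol Na₂CO₃.
Mass: 26.11 × 106 = 2768 g.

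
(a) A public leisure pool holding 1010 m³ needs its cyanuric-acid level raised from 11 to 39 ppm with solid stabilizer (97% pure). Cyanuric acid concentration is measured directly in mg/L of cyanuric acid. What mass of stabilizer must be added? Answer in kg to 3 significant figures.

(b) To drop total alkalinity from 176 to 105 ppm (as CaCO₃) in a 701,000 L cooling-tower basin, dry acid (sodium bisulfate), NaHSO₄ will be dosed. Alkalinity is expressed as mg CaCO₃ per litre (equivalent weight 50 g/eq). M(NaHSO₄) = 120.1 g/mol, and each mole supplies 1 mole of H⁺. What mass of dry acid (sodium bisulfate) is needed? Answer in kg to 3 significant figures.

(a) Volume: 1010 m³ = 1,010,000 L.
(a) CYA to add: (39 − 11) = 28 mg/L × 1,010,000 L = 28,280 g cyanuric acid.
(a) At 97% purity: 28,280 / 0.97 = 29,150 g product.

(b) Alkalinity to neutralize: (176 − 105) = 71 mg/L as CaCO₃ × 701,000 L = 49,770 g as CaCO₃.
(b) Equivalents of H⁺ required: 49,770 ÷ 50 g/eq = 995.4 eq = 995.4 mol NaHSO₄.
(b) Mass of NaHSO₄: 995.4 × 120.1 = 119,500 g.

(a) 29.2 kg; (b) 120 kg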